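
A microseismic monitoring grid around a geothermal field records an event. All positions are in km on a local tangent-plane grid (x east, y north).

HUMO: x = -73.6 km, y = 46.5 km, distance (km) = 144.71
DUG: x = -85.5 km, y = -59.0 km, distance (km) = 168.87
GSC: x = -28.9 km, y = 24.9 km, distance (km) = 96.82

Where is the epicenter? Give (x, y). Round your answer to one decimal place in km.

Circle about each station: (x + 73.6)² + (y − 46.5)² = 144.71²; (x + 85.5)² + (y + 59.0)² = 168.87²; (x + 28.9)² + (y − 24.9)² = 96.82².
Subtracting pairs of circle equations eliminates x²+y² and gives linear equations (the radical axes):
-23.8 x − 211.0 y = -4364.05
89.4 x − 43.2 y = 5442.88
Solving the 2×2 system: x ≈ 67.2, y ≈ 13.1 km.

x ≈ 67.2 km, y ≈ 13.1 km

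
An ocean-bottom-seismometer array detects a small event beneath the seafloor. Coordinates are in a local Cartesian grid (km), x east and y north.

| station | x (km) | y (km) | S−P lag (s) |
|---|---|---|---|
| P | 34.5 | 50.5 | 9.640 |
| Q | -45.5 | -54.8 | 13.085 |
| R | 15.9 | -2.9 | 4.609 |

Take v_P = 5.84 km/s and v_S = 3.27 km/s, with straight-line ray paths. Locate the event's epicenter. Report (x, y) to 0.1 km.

(45.4, -20.3)

Distance from S−P lag: d = Δt · v_P v_S / (v_P − v_S) = Δt · (5.84·3.27)/(5.84−3.27) ≈ 7.4307·Δt.
So d_P = 71.63, d_Q = 97.23, d_R = 34.25 km.
Circle about each station: (x − 34.5)² + (y − 50.5)² = 71.63²; (x + 45.5)² + (y + 54.8)² = 97.23²; (x − 15.9)² + (y + 2.9)² = 34.25².
Subtracting pairs of circle equations eliminates x²+y² and gives linear equations (the radical axes):
-160.0 x − 210.6 y = -2990.03
-37.2 x − 106.8 y = 478.51
Solving the 2×2 system: x ≈ 45.4, y ≈ -20.3 km.
Check against P (with the unrounded x, y): √((x − 34.5)²+(y − 50.5)²) = 71.63 ≈ 71.63 km. ✓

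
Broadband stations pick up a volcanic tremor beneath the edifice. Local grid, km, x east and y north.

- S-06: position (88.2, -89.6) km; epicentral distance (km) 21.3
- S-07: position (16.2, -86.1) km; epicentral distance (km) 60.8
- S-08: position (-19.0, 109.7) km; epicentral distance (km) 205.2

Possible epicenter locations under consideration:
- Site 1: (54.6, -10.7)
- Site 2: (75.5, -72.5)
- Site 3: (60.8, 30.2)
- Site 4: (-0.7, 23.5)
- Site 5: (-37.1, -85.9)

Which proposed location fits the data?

For each candidate, compare |candidate − station| to the reported distance:
Site 1: residuals S-06 64.5, S-07 23.8, S-08 64.1 → max 64.5 km
Site 2: residuals S-06 0.0, S-07 0.0, S-08 0.0 → max 0.0 km
Site 3: residuals S-06 101.6, S-07 63.8, S-08 92.6 → max 101.6 km
Site 4: residuals S-06 122.6, S-07 50.1, S-08 117.1 → max 122.6 km
Site 5: residuals S-06 104.1, S-07 7.5, S-08 8.8 → max 104.1 km
Only Site 2 has all residuals ≈ 0.

Site 2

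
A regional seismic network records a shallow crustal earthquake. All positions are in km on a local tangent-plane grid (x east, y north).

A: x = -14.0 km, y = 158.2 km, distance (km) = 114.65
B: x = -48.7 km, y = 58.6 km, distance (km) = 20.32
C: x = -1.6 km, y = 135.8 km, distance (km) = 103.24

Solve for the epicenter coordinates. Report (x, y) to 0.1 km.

-69.0 km east, 57.6 km north

Circle about each station: (x + 14.0)² + (y − 158.2)² = 114.65²; (x + 48.7)² + (y − 58.6)² = 20.32²; (x + 1.6)² + (y − 135.8)² = 103.24².
Subtracting pairs of circle equations eliminates x²+y² and gives linear equations (the radical axes):
-69.4 x − 199.2 y = -6685.87
24.8 x − 44.8 y = -4292.92
Solving the 2×2 system: x ≈ -69.0, y ≈ 57.6 km.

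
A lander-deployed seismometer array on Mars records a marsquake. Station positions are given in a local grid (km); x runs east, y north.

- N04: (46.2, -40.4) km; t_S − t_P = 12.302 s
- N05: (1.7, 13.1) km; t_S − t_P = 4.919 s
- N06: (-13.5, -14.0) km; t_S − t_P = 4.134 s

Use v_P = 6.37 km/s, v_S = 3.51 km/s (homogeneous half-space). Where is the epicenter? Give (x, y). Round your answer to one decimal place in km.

Distance from S−P lag: d = Δt · v_P v_S / (v_P − v_S) = Δt · (6.37·3.51)/(6.37−3.51) ≈ 7.8177·Δt.
So d_N04 = 96.17, d_N05 = 38.46, d_N06 = 32.32 km.
Circle about each station: (x − 46.2)² + (y + 40.4)² = 96.17²; (x − 1.7)² + (y − 13.1)² = 38.46²; (x + 13.5)² + (y + 14.0)² = 32.32².
Subtracting pairs of circle equations eliminates x²+y² and gives linear equations (the radical axes):
-89.0 x + 107.0 y = 4177.40
-119.4 x + 52.8 y = 4815.74
Solving the 2×2 system: x ≈ -36.5, y ≈ 8.7 km.

-36.5 km east, 8.7 km north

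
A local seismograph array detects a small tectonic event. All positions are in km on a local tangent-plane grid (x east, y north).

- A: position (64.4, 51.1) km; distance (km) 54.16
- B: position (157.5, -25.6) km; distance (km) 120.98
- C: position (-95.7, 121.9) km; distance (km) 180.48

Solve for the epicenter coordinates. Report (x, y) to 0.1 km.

x ≈ 39.9 km, y ≈ 2.8 km

Circle about each station: (x − 64.4)² + (y − 51.1)² = 54.16²; (x − 157.5)² + (y + 25.6)² = 120.98²; (x + 95.7)² + (y − 121.9)² = 180.48².
Subtracting the A equation from the B and C equations removes the quadratic terms:
186.2 x − 153.4 y = 7000.19
-320.2 x + 141.6 y = -12380.19
Solving the 2×2 system: x ≈ 39.9, y ≈ 2.8 km.
Check against A (with the unrounded x, y): √((x − 64.4)²+(y − 51.1)²) = 54.16 ≈ 54.16 km. ✓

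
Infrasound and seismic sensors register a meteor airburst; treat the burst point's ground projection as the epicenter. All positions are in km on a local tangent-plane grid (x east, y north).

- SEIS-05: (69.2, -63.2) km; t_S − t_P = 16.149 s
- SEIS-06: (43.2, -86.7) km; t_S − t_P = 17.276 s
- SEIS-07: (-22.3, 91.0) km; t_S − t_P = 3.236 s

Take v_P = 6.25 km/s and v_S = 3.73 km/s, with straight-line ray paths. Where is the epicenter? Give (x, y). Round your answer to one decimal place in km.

Distance from S−P lag: d = Δt · v_P v_S / (v_P − v_S) = Δt · (6.25·3.73)/(6.25−3.73) ≈ 9.2510·Δt.
So d_SEIS-05 = 149.39, d_SEIS-06 = 159.82, d_SEIS-07 = 29.94 km.
Circle about each station: (x − 69.2)² + (y + 63.2)² = 149.39²; (x − 43.2)² + (y + 86.7)² = 159.82²; (x + 22.3)² + (y − 91.0)² = 29.94².
Subtracting pairs of circle equations eliminates x²+y² and gives linear equations (the radical axes):
-52.0 x − 47.0 y = -2624.81
-183.0 x + 308.4 y = 21416.38
Solving the 2×2 system: x ≈ -8.0, y ≈ 64.7 km.

(-8.0, 64.7)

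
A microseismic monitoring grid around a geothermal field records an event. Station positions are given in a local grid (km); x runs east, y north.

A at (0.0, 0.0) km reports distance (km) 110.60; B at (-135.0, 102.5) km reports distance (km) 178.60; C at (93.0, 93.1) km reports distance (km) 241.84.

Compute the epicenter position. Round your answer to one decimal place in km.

Circle about each station: x² + y² = 110.60²; (x + 135.0)² + (y − 102.5)² = 178.60²; (x − 93.0)² + (y − 93.1)² = 241.84².
Subtracting pairs of circle equations eliminates x²+y² and gives linear equations (the radical axes):
-270.0 x + 205.0 y = 9065.65
186.0 x + 186.2 y = -28937.62
Solving the 2×2 system: x ≈ -86.2, y ≈ -69.3 km.

(-86.2, -69.3)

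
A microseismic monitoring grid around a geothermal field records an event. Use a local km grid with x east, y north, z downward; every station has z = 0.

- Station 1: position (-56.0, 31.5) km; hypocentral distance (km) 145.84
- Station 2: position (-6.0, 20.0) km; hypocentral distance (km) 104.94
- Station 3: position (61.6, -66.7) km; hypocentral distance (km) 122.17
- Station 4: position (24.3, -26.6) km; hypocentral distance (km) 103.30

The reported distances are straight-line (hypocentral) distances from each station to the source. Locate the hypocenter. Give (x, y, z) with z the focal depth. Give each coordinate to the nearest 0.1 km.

Each station gives a sphere (x−x_i)² + (y−y_i)² + z² = d_i² (stations at z=0).
Subtracting the Station 1 sphere from Station 2 and Station 3: z² cancels, leaving linear equations in x and y:
100.0 x − 23.0 y = 6564.65
235.2 x − 196.4 y = 10459.00
Solving: x ≈ 73.697, y ≈ 35.003 km (keep extra digits for the depth step; rounded: 73.7, 35.0).
Then from the Station 1 sphere: z² = 145.84² − (x + 56.0)² − (y − 31.5)² with x = 73.697, y = 35.003, so z ≈ 66.601 ≈ 66.6 km.
Check against Station 4 (with the unrounded solution): distance 103.30 ≈ 103.30 km. ✓

(73.7, 35.0, 66.6)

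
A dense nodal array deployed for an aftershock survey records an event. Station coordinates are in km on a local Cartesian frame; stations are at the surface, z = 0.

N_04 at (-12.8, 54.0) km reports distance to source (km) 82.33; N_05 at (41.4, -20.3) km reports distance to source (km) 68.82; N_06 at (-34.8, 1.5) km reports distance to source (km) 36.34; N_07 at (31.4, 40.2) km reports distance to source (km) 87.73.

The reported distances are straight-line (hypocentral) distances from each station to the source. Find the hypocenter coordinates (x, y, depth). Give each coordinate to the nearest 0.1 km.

(-23.4, -24.4, 22.8)

Each station gives a sphere (x−x_i)² + (y−y_i)² + z² = d_i² (stations at z=0).
Subtracting the N_04 sphere from N_05 and N_06: z² cancels, leaving linear equations in x and y:
108.4 x − 148.6 y = 1088.25
-44.0 x − 105.0 y = 3591.08
Solving: x ≈ -23.402, y ≈ -24.394 km (keep extra digits for the depth step; rounded: -23.4, -24.4).
Then from the N_04 sphere: z² = 82.33² − (x + 12.8)² − (y − 54.0)² with x = -23.402, y = -24.394, so z ≈ 22.808 ≈ 22.8 km.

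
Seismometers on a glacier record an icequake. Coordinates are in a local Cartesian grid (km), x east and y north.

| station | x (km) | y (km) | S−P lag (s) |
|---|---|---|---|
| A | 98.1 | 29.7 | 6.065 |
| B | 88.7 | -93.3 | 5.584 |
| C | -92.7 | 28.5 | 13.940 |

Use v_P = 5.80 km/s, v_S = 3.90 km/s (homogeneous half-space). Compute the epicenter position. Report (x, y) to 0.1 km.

(61.6, -32.6)

Distance from S−P lag: d = Δt · v_P v_S / (v_P − v_S) = Δt · (5.80·3.90)/(5.80−3.90) ≈ 11.9053·Δt.
So d_A = 72.21, d_B = 66.48, d_C = 165.96 km.
Circle about each station: (x − 98.1)² + (y − 29.7)² = 72.21²; (x − 88.7)² + (y + 93.3)² = 66.48²; (x + 92.7)² + (y − 28.5)² = 165.96².
Subtracting pairs of circle equations eliminates x²+y² and gives linear equations (the radical axes):
-18.8 x − 246.0 y = 6861.57
-381.6 x − 2.4 y = -23428.60
Solving the 2×2 system: x ≈ 61.6, y ≈ -32.6 km.
Check against A (with the unrounded x, y): √((x − 98.1)²+(y − 29.7)²) = 72.20 ≈ 72.21 km. ✓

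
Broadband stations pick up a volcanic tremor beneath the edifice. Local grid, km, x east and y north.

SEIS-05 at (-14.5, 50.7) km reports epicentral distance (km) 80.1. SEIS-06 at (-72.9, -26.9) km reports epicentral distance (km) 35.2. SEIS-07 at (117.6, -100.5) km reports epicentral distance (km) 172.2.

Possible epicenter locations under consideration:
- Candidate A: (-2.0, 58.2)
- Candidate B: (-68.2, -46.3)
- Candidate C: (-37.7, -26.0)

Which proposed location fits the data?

For each candidate, compare |candidate − station| to the reported distance:
Candidate A: residuals SEIS-05 65.5, SEIS-06 75.6, SEIS-07 26.5 → max 75.6 km
Candidate B: residuals SEIS-05 30.8, SEIS-06 15.2, SEIS-07 21.3 → max 30.8 km
Candidate C: residuals SEIS-05 0.0, SEIS-06 0.0, SEIS-07 0.0 → max 0.0 km
Only Candidate C has all residuals ≈ 0.

Candidate C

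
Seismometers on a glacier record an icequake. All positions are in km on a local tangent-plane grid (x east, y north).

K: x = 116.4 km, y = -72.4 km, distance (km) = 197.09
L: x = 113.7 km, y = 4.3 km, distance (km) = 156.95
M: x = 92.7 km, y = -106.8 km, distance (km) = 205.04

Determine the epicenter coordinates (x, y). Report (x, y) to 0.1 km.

(-35.4, 53.3)

Circle about each station: (x − 116.4)² + (y + 72.4)² = 197.09²; (x − 113.7)² + (y − 4.3)² = 156.95²; (x − 92.7)² + (y + 106.8)² = 205.04².
Subtracting the K equation from the L and M equations removes the quadratic terms:
-5.4 x + 153.4 y = 8366.63
-47.4 x − 68.8 y = -1988.12
Solving the 2×2 system: x ≈ -35.4, y ≈ 53.3 km.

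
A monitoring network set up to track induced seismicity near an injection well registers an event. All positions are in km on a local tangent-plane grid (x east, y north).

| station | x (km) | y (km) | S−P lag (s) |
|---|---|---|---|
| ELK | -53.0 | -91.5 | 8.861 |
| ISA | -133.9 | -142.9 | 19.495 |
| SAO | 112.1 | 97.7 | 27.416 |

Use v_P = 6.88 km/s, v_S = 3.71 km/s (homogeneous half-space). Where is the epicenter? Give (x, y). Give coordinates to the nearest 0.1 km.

(17.6, -101.8)

Distance from S−P lag: d = Δt · v_P v_S / (v_P − v_S) = Δt · (6.88·3.71)/(6.88−3.71) ≈ 8.0520·Δt.
So d_ELK = 71.35, d_ISA = 156.97, d_SAO = 220.75 km.
Circle about each station: (x + 53.0)² + (y + 91.5)² = 71.35²; (x + 133.9)² + (y + 142.9)² = 156.97²; (x − 112.1)² + (y − 97.7)² = 220.75².
Subtracting pairs of circle equations eliminates x²+y² and gives linear equations (the radical axes):
-161.8 x − 102.8 y = 7619.61
330.2 x + 378.4 y = -32709.29
Solving the 2×2 system: x ≈ 17.6, y ≈ -101.8 km.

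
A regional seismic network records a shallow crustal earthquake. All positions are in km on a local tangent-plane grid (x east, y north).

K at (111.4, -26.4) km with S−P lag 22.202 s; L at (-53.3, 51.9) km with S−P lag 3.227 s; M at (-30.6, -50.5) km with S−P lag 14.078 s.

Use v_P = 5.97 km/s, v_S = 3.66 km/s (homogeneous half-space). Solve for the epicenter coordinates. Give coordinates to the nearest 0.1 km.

x ≈ -71.9 km, y ≈ 76.1 km

Distance from S−P lag: d = Δt · v_P v_S / (v_P − v_S) = Δt · (5.97·3.66)/(5.97−3.66) ≈ 9.4590·Δt.
So d_K = 210.01, d_L = 30.52, d_M = 133.16 km.
Circle about each station: (x − 111.4)² + (y + 26.4)² = 210.01²; (x + 53.3)² + (y − 51.9)² = 30.52²; (x + 30.6)² + (y + 50.5)² = 133.16².
Subtracting the K equation from the L and M equations removes the quadratic terms:
-329.4 x + 156.6 y = 35600.31
-284.0 x − 48.2 y = 16752.30
Solving the 2×2 system: x ≈ -71.9, y ≈ 76.1 km.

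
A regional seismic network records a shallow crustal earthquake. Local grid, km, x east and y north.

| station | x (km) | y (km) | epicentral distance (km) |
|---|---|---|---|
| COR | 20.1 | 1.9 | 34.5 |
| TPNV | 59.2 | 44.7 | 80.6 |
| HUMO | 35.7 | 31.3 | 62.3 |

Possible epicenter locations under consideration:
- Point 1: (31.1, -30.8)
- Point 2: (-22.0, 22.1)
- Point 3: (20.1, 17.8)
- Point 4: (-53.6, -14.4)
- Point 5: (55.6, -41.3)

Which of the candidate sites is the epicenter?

For each candidate, compare |candidate − station| to the reported distance:
Point 1: residuals COR 0.0, TPNV 0.0, HUMO 0.0 → max 0.0 km
Point 2: residuals COR 12.2, TPNV 3.7, HUMO 3.9 → max 12.2 km
Point 3: residuals COR 18.6, TPNV 33.1, HUMO 41.7 → max 41.7 km
Point 4: residuals COR 41.0, TPNV 46.7, HUMO 38.0 → max 46.7 km
Point 5: residuals COR 21.4, TPNV 5.5, HUMO 13.0 → max 21.4 km
Only Point 1 has all residuals ≈ 0.

Point 1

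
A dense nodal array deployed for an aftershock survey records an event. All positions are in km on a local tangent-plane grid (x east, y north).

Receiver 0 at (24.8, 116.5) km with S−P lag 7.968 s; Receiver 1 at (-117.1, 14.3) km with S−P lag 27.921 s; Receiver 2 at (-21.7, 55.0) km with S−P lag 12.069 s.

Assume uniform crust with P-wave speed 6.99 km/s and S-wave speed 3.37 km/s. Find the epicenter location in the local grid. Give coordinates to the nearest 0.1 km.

x ≈ 54.5 km, y ≈ 74.0 km

Distance from S−P lag: d = Δt · v_P v_S / (v_P − v_S) = Δt · (6.99·3.37)/(6.99−3.37) ≈ 6.5073·Δt.
So d_Receiver 0 = 51.85, d_Receiver 1 = 181.69, d_Receiver 2 = 78.54 km.
Circle about each station: (x − 24.8)² + (y − 116.5)² = 51.85²; (x + 117.1)² + (y − 14.3)² = 181.69²; (x + 21.7)² + (y − 55.0)² = 78.54².
Subtracting pairs of circle equations eliminates x²+y² and gives linear equations (the radical axes):
-283.8 x − 204.4 y = -30593.22
-93.0 x − 123.0 y = -14171.51
Solving the 2×2 system: x ≈ 54.5, y ≈ 74.0 km.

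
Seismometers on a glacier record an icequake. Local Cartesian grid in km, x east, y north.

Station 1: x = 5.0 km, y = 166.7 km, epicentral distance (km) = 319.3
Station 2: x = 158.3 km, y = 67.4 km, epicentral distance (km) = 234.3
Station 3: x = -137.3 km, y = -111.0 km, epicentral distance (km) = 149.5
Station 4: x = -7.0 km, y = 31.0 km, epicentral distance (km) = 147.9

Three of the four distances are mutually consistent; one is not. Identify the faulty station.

Solve using three stations at a time. Using Station 2, Station 3, Station 4 (subtract circle equations pairwise → linear system) gives (x, y) ≈ (12.1, -115.6).
Distances from that point to each station vs reported:
  Station 1: calculated 282.4 vs reported 319.3 → residual 36.9 km
  Station 2: calculated 234.3 vs reported 234.3 → residual 0.0 km
  Station 3: calculated 149.4 vs reported 149.5 → residual 0.1 km
  Station 4: calculated 147.8 vs reported 147.9 → residual 0.1 km
Station 2, Station 3, Station 4 are mutually consistent (residuals ≈ 0); Station 1 is off by 36.9 km.

Station 1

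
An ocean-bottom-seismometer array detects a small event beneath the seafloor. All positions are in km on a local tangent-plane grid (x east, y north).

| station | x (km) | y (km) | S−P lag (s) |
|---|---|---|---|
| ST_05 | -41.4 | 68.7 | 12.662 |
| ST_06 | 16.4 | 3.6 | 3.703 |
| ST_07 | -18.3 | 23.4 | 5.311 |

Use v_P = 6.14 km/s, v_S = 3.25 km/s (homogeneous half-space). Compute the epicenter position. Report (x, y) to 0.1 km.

x ≈ -4.8 km, y ≈ -10.7 km

Distance from S−P lag: d = Δt · v_P v_S / (v_P − v_S) = Δt · (6.14·3.25)/(6.14−3.25) ≈ 6.9048·Δt.
So d_ST_05 = 87.43, d_ST_06 = 25.57, d_ST_07 = 36.67 km.
Circle about each station: (x + 41.4)² + (y − 68.7)² = 87.43²; (x − 16.4)² + (y − 3.6)² = 25.57²; (x + 18.3)² + (y − 23.4)² = 36.67².
Subtracting the ST_05 equation from the ST_06 and ST_07 equations removes the quadratic terms:
115.6 x − 130.2 y = 838.45
46.2 x − 90.6 y = 748.12
Solving the 2×2 system: x ≈ -4.8, y ≈ -10.7 km.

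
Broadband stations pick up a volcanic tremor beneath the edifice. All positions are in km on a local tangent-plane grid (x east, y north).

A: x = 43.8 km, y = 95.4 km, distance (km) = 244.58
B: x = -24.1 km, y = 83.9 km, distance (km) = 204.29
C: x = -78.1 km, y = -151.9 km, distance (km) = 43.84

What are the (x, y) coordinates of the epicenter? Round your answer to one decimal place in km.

Circle about each station: (x − 43.8)² + (y − 95.4)² = 244.58²; (x + 24.1)² + (y − 83.9)² = 204.29²; (x + 78.1)² + (y + 151.9)² = 43.84².
Subtracting the A equation from the B and C equations removes the quadratic terms:
-135.8 x − 23.0 y = 14685.39
-243.8 x − 494.6 y = 76051.05
Solving the 2×2 system: x ≈ -89.6, y ≈ -109.6 km.

(-89.6, -109.6)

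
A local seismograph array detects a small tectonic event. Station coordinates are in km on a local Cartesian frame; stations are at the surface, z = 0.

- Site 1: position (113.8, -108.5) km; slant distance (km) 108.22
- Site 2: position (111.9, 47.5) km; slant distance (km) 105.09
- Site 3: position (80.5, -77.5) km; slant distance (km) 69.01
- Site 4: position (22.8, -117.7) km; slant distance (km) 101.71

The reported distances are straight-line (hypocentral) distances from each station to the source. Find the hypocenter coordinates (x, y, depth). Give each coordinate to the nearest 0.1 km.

Each station gives a sphere (x−x_i)² + (y−y_i)² + z² = d_i² (stations at z=0).
Subtracting the Site 1 sphere from Site 2 and Site 3: z² cancels, leaving linear equations in x and y:
-3.8 x + 312.0 y = -9277.17
-66.6 x + 62.0 y = -5287.00
Solving: x ≈ 52.297, y ≈ -29.098 km (keep extra digits for the depth step; rounded: 52.3, -29.1).
Then from the Site 1 sphere: z² = 108.22² − (x − 113.8)² − (y + 108.5)² with x = 52.297, y = -29.098, so z ≈ 40.302 ≈ 40.3 km.
Check against Site 4 (with the unrounded solution): distance 101.71 ≈ 101.71 km. ✓

x ≈ 52.3 km, y ≈ -29.1 km, depth ≈ 40.3 km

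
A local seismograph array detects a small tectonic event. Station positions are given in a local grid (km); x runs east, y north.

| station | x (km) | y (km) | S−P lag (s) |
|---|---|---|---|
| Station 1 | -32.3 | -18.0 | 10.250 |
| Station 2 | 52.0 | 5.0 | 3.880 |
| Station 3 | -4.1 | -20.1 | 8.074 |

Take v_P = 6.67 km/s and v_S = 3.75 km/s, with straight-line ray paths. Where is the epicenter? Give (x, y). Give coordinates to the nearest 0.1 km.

Distance from S−P lag: d = Δt · v_P v_S / (v_P − v_S) = Δt · (6.67·3.75)/(6.67−3.75) ≈ 8.5659·Δt.
So d_Station 1 = 87.80, d_Station 2 = 33.24, d_Station 3 = 69.16 km.
Circle about each station: (x + 32.3)² + (y + 18.0)² = 87.80²; (x − 52.0)² + (y − 5.0)² = 33.24²; (x + 4.1)² + (y + 20.1)² = 69.16².
Subtracting pairs of circle equations eliminates x²+y² and gives linear equations (the radical axes):
168.6 x + 46.0 y = 7965.65
56.4 x − 4.2 y = 1979.26
Solving the 2×2 system: x ≈ 37.7, y ≈ 35.0 km.

37.7 km east, 35.0 km north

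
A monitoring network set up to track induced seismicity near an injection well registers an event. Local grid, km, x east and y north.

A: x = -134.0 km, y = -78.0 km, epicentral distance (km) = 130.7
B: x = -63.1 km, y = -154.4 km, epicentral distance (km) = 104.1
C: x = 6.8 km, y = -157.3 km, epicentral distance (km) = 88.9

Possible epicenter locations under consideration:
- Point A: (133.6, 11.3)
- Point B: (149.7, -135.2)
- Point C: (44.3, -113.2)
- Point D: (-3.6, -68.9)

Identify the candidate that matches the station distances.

For each candidate, compare |candidate − station| to the reported distance:
Point A: residuals A 151.4, B 153.1, C 122.1 → max 153.1 km
Point B: residuals A 158.7, B 109.6, C 55.7 → max 158.7 km
Point C: residuals A 51.0, B 10.9, C 31.0 → max 51.0 km
Point D: residuals A 0.0, B 0.1, C 0.1 → max 0.1 km
Only Point D has all residuals ≈ 0.

Point D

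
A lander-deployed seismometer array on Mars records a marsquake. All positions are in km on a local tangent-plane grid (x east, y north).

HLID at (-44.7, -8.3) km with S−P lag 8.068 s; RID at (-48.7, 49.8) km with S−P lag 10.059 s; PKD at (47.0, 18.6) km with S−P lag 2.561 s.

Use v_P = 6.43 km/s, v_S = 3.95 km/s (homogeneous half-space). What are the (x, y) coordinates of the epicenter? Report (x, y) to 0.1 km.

Distance from S−P lag: d = Δt · v_P v_S / (v_P − v_S) = Δt · (6.43·3.95)/(6.43−3.95) ≈ 10.2413·Δt.
So d_HLID = 82.63, d_RID = 103.02, d_PKD = 26.23 km.
Circle about each station: (x + 44.7)² + (y + 8.3)² = 82.63²; (x + 48.7)² + (y − 49.8)² = 103.02²; (x − 47.0)² + (y − 18.6)² = 26.23².
Subtracting pairs of circle equations eliminates x²+y² and gives linear equations (the radical axes):
-8.0 x + 116.2 y = -1000.65
183.4 x + 53.8 y = 6627.68
Solving the 2×2 system: x ≈ 37.9, y ≈ -6.0 km.
Check against HLID (with the unrounded x, y): √((x + 44.7)²+(y + 8.3)²) = 82.63 ≈ 82.63 km. ✓

(37.9, -6.0)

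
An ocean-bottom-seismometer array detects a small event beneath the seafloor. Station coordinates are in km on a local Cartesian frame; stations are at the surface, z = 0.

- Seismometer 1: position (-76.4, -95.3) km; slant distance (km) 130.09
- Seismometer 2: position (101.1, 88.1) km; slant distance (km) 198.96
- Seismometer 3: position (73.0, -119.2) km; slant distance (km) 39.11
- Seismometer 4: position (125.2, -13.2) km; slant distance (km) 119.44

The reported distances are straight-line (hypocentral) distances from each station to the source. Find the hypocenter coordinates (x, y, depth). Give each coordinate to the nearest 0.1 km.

Each station gives a sphere (x−x_i)² + (y−y_i)² + z² = d_i² (stations at z=0).
Subtracting the Seismometer 1 sphere from Seismometer 2 and Seismometer 3: z² cancels, leaving linear equations in x and y:
355.0 x + 366.8 y = -19597.90
298.8 x − 47.8 y = 20012.41
Solving: x ≈ 50.595, y ≈ -102.397 km (keep extra digits for the depth step; rounded: 50.6, -102.4).
Then from the Seismometer 1 sphere: z² = 130.09² − (x + 76.4)² − (y + 95.3)² with x = 50.595, y = -102.397, so z ≈ 27.300 ≈ 27.3 km.

(50.6, -102.4, 27.3)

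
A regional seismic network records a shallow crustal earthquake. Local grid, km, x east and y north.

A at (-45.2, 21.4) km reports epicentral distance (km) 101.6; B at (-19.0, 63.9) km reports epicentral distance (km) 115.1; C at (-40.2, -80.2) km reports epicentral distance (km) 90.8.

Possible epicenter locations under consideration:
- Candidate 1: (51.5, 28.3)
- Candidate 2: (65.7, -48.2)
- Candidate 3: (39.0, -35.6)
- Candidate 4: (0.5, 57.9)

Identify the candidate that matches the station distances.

Candidate 3

For each candidate, compare |candidate − station| to the reported distance:
Candidate 1: residuals A 4.7, B 36.1, C 51.3 → max 51.3 km
Candidate 2: residuals A 29.3, B 25.4, C 19.8 → max 29.3 km
Candidate 3: residuals A 0.1, B 0.1, C 0.1 → max 0.1 km
Candidate 4: residuals A 43.1, B 94.7, C 53.2 → max 94.7 km
Only Candidate 3 has all residuals ≈ 0.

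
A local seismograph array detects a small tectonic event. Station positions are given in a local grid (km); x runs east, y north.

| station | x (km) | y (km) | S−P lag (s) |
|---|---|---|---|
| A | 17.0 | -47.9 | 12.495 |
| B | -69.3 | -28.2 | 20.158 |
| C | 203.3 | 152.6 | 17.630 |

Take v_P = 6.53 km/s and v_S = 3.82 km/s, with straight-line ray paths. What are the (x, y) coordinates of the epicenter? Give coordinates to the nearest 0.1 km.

Distance from S−P lag: d = Δt · v_P v_S / (v_P − v_S) = Δt · (6.53·3.82)/(6.53−3.82) ≈ 9.2046·Δt.
So d_A = 115.01, d_B = 185.55, d_C = 162.28 km.
Circle about each station: (x − 17.0)² + (y + 47.9)² = 115.01²; (x + 69.3)² + (y + 28.2)² = 185.55²; (x − 203.3)² + (y − 152.6)² = 162.28².
Subtracting pairs of circle equations eliminates x²+y² and gives linear equations (the radical axes):
-172.6 x + 39.4 y = -18187.18
372.6 x + 401.0 y = 48926.74
Solving the 2×2 system: x ≈ 109.9, y ≈ 19.9 km.

(109.9, 19.9)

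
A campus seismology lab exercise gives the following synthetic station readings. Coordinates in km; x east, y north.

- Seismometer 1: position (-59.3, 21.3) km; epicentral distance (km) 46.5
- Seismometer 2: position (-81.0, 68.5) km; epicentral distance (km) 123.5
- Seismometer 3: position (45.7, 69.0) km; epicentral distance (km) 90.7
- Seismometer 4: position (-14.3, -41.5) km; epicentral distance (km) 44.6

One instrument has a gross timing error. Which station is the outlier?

Solve using three stations at a time. Using Seismometer 1, Seismometer 3, Seismometer 4 (subtract circle equations pairwise → linear system) gives (x, y) ≈ (-16.5, 3.0).
Distances from that point to each station vs reported:
  Seismometer 1: calculated 46.5 vs reported 46.5 → residual 0.0 km
  Seismometer 2: calculated 91.9 vs reported 123.5 → residual 31.6 km
  Seismometer 3: calculated 90.7 vs reported 90.7 → residual 0.0 km
  Seismometer 4: calculated 44.6 vs reported 44.6 → residual 0.0 km
Seismometer 1, Seismometer 3, Seismometer 4 are mutually consistent (residuals ≈ 0); Seismometer 2 is off by 31.6 km.

Seismometer 2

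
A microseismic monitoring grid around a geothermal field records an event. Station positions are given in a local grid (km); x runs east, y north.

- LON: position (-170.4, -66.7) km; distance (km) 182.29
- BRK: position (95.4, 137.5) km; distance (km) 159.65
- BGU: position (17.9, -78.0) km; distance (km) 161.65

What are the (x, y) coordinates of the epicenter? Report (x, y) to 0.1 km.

Circle about each station: (x + 170.4)² + (y + 66.7)² = 182.29²; (x − 95.4)² + (y − 137.5)² = 159.65²; (x − 17.9)² + (y + 78.0)² = 161.65².
Subtracting the LON equation from the BRK and BGU equations removes the quadratic terms:
531.6 x + 408.4 y = 2263.88
376.6 x − 22.6 y = -19981.72
Solving the 2×2 system: x ≈ -48.9, y ≈ 69.2 km.

(-48.9, 69.2)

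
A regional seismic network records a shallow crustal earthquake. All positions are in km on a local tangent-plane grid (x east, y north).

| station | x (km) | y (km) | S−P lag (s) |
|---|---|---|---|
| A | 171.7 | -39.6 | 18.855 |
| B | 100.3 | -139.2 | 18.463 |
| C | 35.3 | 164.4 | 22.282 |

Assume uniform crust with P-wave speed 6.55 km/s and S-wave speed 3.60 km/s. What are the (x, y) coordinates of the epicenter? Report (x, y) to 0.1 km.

Distance from S−P lag: d = Δt · v_P v_S / (v_P − v_S) = Δt · (6.55·3.60)/(6.55−3.60) ≈ 7.9932·Δt.
So d_A = 150.71, d_B = 147.58, d_C = 178.10 km.
Circle about each station: (x − 171.7)² + (y + 39.6)² = 150.71²; (x − 100.3)² + (y + 139.2)² = 147.58²; (x − 35.3)² + (y − 164.4)² = 178.10².
Subtracting the A equation from the B and C equations removes the quadratic terms:
-142.8 x − 199.2 y = -678.67
-272.8 x + 408.0 y = -11781.71
Solving the 2×2 system: x ≈ 23.3, y ≈ -13.3 km.

23.3 km east, -13.3 km north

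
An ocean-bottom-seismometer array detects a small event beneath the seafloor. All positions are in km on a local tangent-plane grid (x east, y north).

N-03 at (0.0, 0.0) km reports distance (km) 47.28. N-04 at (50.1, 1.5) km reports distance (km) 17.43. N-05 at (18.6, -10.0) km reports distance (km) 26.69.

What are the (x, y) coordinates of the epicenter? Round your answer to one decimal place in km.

Circle about each station: x² + y² = 47.28²; (x − 50.1)² + (y − 1.5)² = 17.43²; (x − 18.6)² + (y + 10.0)² = 26.69².
Subtracting the N-03 equation from the N-04 and N-05 equations removes the quadratic terms:
100.2 x + 3.0 y = 4443.85
37.2 x − 20.0 y = 1969.00
Solving the 2×2 system: x ≈ 44.8, y ≈ -15.1 km.

x ≈ 44.8 km, y ≈ -15.1 km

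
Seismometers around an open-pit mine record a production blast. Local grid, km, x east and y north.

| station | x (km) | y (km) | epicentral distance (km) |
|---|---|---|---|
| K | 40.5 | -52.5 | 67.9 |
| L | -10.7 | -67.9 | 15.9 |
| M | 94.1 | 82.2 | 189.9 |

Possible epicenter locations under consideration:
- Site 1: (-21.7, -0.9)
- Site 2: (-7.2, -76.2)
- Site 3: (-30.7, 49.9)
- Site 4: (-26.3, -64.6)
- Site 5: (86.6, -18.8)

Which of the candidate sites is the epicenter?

Site 4

For each candidate, compare |candidate − station| to the reported distance:
Site 1: residuals K 12.9, L 52.0, M 47.4 → max 52.0 km
Site 2: residuals K 14.6, L 6.9, M 1.9 → max 14.6 km
Site 3: residuals K 56.8, L 103.6, M 61.0 → max 103.6 km
Site 4: residuals K 0.0, L 0.0, M 0.0 → max 0.0 km
Site 5: residuals K 10.8, L 93.1, M 88.6 → max 93.1 km
Only Site 4 has all residuals ≈ 0.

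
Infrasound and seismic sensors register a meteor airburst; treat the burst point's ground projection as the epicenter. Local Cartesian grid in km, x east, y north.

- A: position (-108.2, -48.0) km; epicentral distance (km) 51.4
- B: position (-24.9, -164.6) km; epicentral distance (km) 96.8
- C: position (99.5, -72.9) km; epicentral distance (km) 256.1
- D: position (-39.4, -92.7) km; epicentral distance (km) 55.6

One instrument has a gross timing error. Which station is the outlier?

C

Solve using three stations at a time. Using A, B, D (subtract circle equations pairwise → linear system) gives (x, y) ≈ (-94.8, -97.6).
Distances from that point to each station vs reported:
  A: calculated 51.4 vs reported 51.4 → residual 0.0 km
  B: calculated 96.8 vs reported 96.8 → residual 0.0 km
  C: calculated 195.8 vs reported 256.1 → residual 60.3 km
  D: calculated 55.6 vs reported 55.6 → residual 0.0 km
A, B, D are mutually consistent (residuals ≈ 0); C is off by 60.3 km.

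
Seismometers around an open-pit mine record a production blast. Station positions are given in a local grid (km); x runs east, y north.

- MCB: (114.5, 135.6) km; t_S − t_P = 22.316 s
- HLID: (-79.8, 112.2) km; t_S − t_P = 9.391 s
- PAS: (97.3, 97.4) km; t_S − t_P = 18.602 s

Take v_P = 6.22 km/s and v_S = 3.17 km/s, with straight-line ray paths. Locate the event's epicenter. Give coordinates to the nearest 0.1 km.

Distance from S−P lag: d = Δt · v_P v_S / (v_P − v_S) = Δt · (6.22·3.17)/(6.22−3.17) ≈ 6.4647·Δt.
So d_MCB = 144.27, d_HLID = 60.71, d_PAS = 120.26 km.
Circle about each station: (x − 114.5)² + (y − 135.6)² = 144.27²; (x + 79.8)² + (y − 112.2)² = 60.71²; (x − 97.3)² + (y − 97.4)² = 120.26².
Subtracting the MCB equation from the HLID and PAS equations removes the quadratic terms:
-388.6 x − 46.8 y = 4587.40
-34.4 x − 76.4 y = -6192.19
Solving the 2×2 system: x ≈ -22.8, y ≈ 91.3 km.
Check against MCB (with the unrounded x, y): √((x − 114.5)²+(y − 135.6)²) = 144.27 ≈ 144.27 km. ✓

x ≈ -22.8 km, y ≈ 91.3 km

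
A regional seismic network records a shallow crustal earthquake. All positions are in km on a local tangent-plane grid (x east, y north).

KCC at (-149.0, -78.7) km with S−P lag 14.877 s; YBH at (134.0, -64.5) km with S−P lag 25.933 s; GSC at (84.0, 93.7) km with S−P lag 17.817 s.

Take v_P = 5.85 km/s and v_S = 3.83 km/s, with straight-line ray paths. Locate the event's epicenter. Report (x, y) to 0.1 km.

(-113.3, 82.4)

Distance from S−P lag: d = Δt · v_P v_S / (v_P − v_S) = Δt · (5.85·3.83)/(5.85−3.83) ≈ 11.0918·Δt.
So d_KCC = 165.01, d_YBH = 287.64, d_GSC = 197.62 km.
Circle about each station: (x + 149.0)² + (y + 78.7)² = 165.01²; (x − 134.0)² + (y + 64.5)² = 287.64²; (x − 84.0)² + (y − 93.7)² = 197.62².
Subtracting pairs of circle equations eliminates x²+y² and gives linear equations (the radical axes):
566.0 x + 28.4 y = -61786.91
466.0 x + 344.8 y = -24384.36
Solving the 2×2 system: x ≈ -113.3, y ≈ 82.4 km.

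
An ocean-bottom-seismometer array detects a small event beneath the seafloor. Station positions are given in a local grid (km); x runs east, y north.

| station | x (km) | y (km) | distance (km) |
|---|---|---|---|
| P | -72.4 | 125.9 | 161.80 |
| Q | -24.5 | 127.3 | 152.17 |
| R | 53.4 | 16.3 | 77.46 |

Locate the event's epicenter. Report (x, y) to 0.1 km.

(-12.5, -24.4)

Circle about each station: (x + 72.4)² + (y − 125.9)² = 161.80²; (x + 24.5)² + (y − 127.3)² = 152.17²; (x − 53.4)² + (y − 16.3)² = 77.46².
Subtracting the P equation from the Q and R equations removes the quadratic terms:
95.8 x + 2.8 y = -1263.50
251.6 x − 219.2 y = 2203.87
Solving the 2×2 system: x ≈ -12.5, y ≈ -24.4 km.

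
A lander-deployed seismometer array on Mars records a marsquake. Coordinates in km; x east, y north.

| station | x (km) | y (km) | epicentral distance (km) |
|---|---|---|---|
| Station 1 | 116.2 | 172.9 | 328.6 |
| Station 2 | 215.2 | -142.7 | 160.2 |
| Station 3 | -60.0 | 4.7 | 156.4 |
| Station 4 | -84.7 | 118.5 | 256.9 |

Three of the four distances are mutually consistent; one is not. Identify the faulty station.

Station 1

Solve using three stations at a time. Using Station 2, Station 3, Station 4 (subtract circle equations pairwise → linear system) gives (x, y) ≈ (63.4, -91.4).
Distances from that point to each station vs reported:
  Station 1: calculated 269.6 vs reported 328.6 → residual 59.0 km
  Station 2: calculated 160.2 vs reported 160.2 → residual 0.0 km
  Station 3: calculated 156.4 vs reported 156.4 → residual 0.0 km
  Station 4: calculated 256.9 vs reported 256.9 → residual 0.0 km
Station 2, Station 3, Station 4 are mutually consistent (residuals ≈ 0); Station 1 is off by 59.0 km.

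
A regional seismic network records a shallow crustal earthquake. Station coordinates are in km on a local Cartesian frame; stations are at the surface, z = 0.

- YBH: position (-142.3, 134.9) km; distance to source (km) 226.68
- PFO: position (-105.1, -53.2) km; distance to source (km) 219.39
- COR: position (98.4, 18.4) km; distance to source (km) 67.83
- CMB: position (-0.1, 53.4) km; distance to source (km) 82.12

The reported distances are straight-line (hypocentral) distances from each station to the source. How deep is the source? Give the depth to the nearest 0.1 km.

34.1 km

Each station gives a sphere (x−x_i)² + (y−y_i)² + z² = d_i² (stations at z=0).
Subtracting the YBH sphere from PFO and COR: z² cancels, leaving linear equations in x and y:
74.4 x − 376.2 y = -21319.20
481.4 x − 233.0 y = 18356.73
Solving: x ≈ 72.500, y ≈ 71.008 km (keep extra digits for the depth step; rounded: 72.5, 71.0).
Then from the YBH sphere: z² = 226.68² − (x + 142.3)² − (y − 134.9)² with x = 72.500, y = 71.008, so z ≈ 34.097 ≈ 34.1 km.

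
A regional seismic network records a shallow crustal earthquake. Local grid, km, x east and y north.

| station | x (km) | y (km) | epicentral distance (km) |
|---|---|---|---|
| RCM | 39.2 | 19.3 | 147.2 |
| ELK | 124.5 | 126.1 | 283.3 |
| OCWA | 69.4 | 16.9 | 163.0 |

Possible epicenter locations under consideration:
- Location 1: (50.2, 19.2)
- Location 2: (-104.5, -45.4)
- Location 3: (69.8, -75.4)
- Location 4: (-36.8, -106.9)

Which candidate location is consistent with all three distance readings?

For each candidate, compare |candidate − station| to the reported distance:
Location 1: residuals RCM 136.2, ELK 153.1, OCWA 143.7 → max 153.1 km
Location 2: residuals RCM 10.4, ELK 2.8, OCWA 21.7 → max 21.7 km
Location 3: residuals RCM 47.7, ELK 74.5, OCWA 70.7 → max 74.5 km
Location 4: residuals RCM 0.1, ELK 0.1, OCWA 0.1 → max 0.1 km
Only Location 4 has all residuals ≈ 0.

Location 4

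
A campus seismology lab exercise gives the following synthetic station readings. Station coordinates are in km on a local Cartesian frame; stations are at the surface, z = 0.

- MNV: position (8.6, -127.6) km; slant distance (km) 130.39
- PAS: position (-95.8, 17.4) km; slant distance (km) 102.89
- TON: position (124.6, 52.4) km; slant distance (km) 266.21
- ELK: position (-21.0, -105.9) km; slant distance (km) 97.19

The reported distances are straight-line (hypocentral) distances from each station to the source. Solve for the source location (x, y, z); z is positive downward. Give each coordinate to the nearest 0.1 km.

Each station gives a sphere (x−x_i)² + (y−y_i)² + z² = d_i² (stations at z=0).
Subtracting the MNV sphere from PAS and TON: z² cancels, leaving linear equations in x and y:
-208.8 x + 290.0 y = -460.12
232.0 x + 360.0 y = -51951.01
Solving: x ≈ -104.601, y ≈ -76.899 km (keep extra digits for the depth step; rounded: -104.6, -76.9).
Then from the MNV sphere: z² = 130.39² − (x − 8.6)² − (y + 127.6)² with x = -104.601, y = -76.899, so z ≈ 40.206 ≈ 40.2 km.

x ≈ -104.6 km, y ≈ -76.9 km, depth ≈ 40.2 km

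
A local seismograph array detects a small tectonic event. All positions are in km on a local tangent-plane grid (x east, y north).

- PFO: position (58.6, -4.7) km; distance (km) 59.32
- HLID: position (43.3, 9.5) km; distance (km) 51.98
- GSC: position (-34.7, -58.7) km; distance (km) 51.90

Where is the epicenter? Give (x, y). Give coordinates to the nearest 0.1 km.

(1.8, -21.8)

Circle about each station: (x − 58.6)² + (y + 4.7)² = 59.32²; (x − 43.3)² + (y − 9.5)² = 51.98²; (x + 34.7)² + (y + 58.7)² = 51.90².
Subtracting the PFO equation from the HLID and GSC equations removes the quadratic terms:
-30.6 x + 28.4 y = -673.97
-186.6 x − 108.0 y = 2018.98
Solving the 2×2 system: x ≈ 1.8, y ≈ -21.8 km.
Check against PFO (with the unrounded x, y): √((x − 58.6)²+(y + 4.7)²) = 59.32 ≈ 59.32 km. ✓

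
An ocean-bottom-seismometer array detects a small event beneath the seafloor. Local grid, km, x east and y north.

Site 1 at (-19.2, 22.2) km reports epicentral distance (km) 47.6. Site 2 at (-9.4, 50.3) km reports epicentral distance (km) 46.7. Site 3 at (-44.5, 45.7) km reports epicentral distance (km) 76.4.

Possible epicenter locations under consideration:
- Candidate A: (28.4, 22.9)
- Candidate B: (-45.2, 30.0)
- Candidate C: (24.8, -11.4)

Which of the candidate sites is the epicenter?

For each candidate, compare |candidate − station| to the reported distance:
Candidate A: residuals Site 1 0.0, Site 2 0.0, Site 3 0.0 → max 0.0 km
Candidate B: residuals Site 1 20.5, Site 2 5.5, Site 3 60.7 → max 60.7 km
Candidate C: residuals Site 1 7.8, Site 2 23.8, Site 3 13.4 → max 23.8 km
Only Candidate A has all residuals ≈ 0.

Candidate A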